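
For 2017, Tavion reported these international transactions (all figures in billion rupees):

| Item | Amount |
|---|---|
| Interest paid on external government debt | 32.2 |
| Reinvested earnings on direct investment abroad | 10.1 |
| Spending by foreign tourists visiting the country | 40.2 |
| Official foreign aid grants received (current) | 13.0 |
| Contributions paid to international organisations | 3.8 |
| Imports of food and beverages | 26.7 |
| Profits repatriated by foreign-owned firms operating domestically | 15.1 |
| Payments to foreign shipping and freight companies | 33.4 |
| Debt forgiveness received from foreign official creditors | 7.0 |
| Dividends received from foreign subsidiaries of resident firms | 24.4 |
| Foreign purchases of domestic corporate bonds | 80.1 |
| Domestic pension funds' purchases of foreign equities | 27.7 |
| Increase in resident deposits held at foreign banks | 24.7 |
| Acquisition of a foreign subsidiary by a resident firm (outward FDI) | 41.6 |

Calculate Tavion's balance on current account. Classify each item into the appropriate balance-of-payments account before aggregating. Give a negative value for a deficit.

-23.5

Goods: -26.7
Services: -33.4 + 40.2 = 6.8
Primary income: -15.1 + 24.4 + 10.1 - 32.2 = -12.8
Secondary income: -3.8 + 13.0 = 9.2
Current account = (-26.7) + 6.8 + (-12.8) + 9.2 = -23.5
(Excluded from the current account — capital account: debt forgiveness received from foreign official creditors 7.0; financial account: foreign purchases of domestic corporate bonds 80.1, domestic pension funds' purchases of foreign equities 27.7, increase in resident deposits held at foreign banks 24.7, acquisition of a foreign subsidiary by a resident firm (outward FDI) 41.6.)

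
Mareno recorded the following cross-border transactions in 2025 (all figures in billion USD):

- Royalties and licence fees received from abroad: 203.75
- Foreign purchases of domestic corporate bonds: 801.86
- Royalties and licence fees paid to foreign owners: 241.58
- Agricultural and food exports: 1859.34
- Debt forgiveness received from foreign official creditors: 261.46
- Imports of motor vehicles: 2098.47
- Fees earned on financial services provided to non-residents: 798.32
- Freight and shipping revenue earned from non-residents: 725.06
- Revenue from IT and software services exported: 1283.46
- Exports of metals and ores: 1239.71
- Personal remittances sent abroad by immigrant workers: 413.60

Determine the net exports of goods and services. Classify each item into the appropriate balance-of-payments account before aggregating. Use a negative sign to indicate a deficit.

Goods: -2098.47 + 1859.34 + 1239.71 = 1000.58
Services: 203.75 + 725.06 + 798.32 - 241.58 + 1283.46 = 2769.01
Trade balance = 1000.58 + 2769.01 = 3769.59
(Excluded from the trade balance — financial account: foreign purchases of domestic corporate bonds 801.86; capital account: debt forgiveness received from foreign official creditors 261.46; secondary income: personal remittances sent abroad by immigrant workers 413.60.)

3769.59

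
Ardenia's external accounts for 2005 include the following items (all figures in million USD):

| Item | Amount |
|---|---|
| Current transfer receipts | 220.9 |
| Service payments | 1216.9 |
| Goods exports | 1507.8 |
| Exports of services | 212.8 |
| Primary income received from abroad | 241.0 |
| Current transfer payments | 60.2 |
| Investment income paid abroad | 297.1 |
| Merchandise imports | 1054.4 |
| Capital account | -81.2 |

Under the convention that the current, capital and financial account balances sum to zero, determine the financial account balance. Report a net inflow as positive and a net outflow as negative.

Goods balance = 1507.8 - 1054.4 = 453.4
Services balance = 212.8 - 1216.9 = -1004.1
Trade balance (goods + services) = 453.4 + (-1004.1) = -550.7
Net primary income = 241.0 - 297.1 = -56.1
Net secondary income = 220.9 - 60.2 = 160.7
Current account = -550.7 + (-56.1) + 160.7 = -446.1
Financial account = -(-446.1 + (-81.2)) = 527.3

527.3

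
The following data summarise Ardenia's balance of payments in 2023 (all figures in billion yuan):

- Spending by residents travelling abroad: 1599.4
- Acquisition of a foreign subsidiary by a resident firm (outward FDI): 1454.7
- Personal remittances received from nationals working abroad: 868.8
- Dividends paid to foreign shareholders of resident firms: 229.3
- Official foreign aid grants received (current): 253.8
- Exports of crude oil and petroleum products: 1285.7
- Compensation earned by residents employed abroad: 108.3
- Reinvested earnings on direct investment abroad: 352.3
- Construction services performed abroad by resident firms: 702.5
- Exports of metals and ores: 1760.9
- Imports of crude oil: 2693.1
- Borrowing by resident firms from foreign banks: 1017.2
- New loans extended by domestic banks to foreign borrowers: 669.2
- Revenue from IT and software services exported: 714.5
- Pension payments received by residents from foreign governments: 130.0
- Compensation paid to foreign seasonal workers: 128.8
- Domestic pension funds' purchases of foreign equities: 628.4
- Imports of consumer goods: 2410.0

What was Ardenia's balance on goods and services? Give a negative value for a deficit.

Goods: -2693.1 + 1760.9 - 2410.0 + 1285.7 = -2056.5
Services: -1599.4 + 714.5 + 702.5 = -182.4
Trade balance = -2056.5 + (-182.4) = -2238.9
(Excluded from the trade balance — financial account: acquisition of a foreign subsidiary by a resident firm (outward FDI) 1454.7, borrowing by resident firms from foreign banks 1017.2, new loans extended by domestic banks to foreign borrowers 669.2, domestic pension funds' purchases of foreign equities 628.4; secondary income: personal remittances received from nationals working abroad 868.8, official foreign aid grants received (current) 253.8, pension payments received by residents from foreign governments 130.0; primary income: dividends paid to foreign shareholders of resident firms 229.3, compensation earned by residents employed abroad 108.3, reinvested earnings on direct investment abroad 352.3, compensation paid to foreign seasonal workers 128.8.)

-2238.9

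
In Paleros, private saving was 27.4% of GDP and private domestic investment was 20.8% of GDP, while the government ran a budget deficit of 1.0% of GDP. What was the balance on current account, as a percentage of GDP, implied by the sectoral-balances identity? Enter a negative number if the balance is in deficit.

5.6

By the sectoral-balances identity, CA = (S_private - I) + (T - G).
Private balance = 27.4 - 20.8 = 6.6
Government balance (T - G) = -1.0
CA = 6.6 + (-1.0) = 5.6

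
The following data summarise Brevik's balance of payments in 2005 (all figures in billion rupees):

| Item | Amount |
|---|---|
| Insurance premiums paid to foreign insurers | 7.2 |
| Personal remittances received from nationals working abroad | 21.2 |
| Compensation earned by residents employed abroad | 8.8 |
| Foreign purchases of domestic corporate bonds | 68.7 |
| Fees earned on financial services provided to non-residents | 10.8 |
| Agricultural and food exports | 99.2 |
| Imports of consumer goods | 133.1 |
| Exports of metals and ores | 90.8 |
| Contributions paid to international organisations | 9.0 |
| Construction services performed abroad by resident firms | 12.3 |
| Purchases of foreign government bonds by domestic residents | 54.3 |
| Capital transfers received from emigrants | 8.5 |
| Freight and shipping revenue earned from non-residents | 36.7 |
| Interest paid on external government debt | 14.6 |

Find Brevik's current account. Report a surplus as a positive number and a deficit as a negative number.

115.9

Goods: 99.2 + 90.8 - 133.1 = 56.9
Services: 12.3 + 36.7 + 10.8 - 7.2 = 52.6
Primary income: -14.6 + 8.8 = -5.8
Secondary income: -9.0 + 21.2 = 12.2
Current account = 56.9 + 52.6 + (-5.8) + 12.2 = 115.9
(Excluded from the current account — financial account: foreign purchases of domestic corporate bonds 68.7, purchases of foreign government bonds by domestic residents 54.3; capital account: capital transfers received from emigrants 8.5.)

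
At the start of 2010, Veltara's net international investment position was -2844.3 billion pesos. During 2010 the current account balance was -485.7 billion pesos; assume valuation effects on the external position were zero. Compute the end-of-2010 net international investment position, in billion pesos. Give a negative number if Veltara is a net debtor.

-3330.0

With no valuation effects, change in NIIP = current account = -485.7
End-of-year NIIP = -2844.3 + (-485.7) = -3330.0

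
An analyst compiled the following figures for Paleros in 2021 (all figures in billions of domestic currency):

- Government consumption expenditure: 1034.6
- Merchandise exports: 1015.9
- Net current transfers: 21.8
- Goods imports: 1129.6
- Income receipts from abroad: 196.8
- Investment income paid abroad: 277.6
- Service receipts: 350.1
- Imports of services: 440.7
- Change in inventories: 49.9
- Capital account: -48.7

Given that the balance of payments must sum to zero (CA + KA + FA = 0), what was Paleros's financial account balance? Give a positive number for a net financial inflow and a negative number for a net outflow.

312.0

Goods balance = 1015.9 - 1129.6 = -113.7
Services balance = 350.1 - 440.7 = -90.6
Trade balance (goods + services) = -113.7 + (-90.6) = -204.3
Net primary income = 196.8 - 277.6 = -80.8
Net secondary income = 21.8
Current account = -204.3 + (-80.8) + 21.8 = -263.3
Financial account = -(-263.3 + (-48.7)) = 312.0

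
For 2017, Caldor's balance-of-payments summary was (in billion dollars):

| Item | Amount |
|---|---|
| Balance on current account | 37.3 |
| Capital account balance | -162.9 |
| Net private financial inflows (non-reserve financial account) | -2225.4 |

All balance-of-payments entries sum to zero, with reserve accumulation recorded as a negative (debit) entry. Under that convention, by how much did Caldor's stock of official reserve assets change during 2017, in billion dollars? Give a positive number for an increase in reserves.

-2351.0

Official reserve transactions balance = -(37.3 + (-162.9) + (-2225.4)) = 2351.0
An accumulation of reserves is recorded as a debit (negative entry), so the change in the stock of reserves is the negative of that balance.
Change in official reserves = -(2351.0) = -2351.0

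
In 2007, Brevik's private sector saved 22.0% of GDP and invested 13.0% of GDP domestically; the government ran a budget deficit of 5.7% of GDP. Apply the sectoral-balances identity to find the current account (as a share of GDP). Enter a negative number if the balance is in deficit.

By the sectoral-balances identity, CA = (S_private - I) + (T - G).
Private balance = 22.0 - 13.0 = 9.0
Government balance (T - G) = -5.7
CA = 9.0 + (-5.7) = 3.3

3.3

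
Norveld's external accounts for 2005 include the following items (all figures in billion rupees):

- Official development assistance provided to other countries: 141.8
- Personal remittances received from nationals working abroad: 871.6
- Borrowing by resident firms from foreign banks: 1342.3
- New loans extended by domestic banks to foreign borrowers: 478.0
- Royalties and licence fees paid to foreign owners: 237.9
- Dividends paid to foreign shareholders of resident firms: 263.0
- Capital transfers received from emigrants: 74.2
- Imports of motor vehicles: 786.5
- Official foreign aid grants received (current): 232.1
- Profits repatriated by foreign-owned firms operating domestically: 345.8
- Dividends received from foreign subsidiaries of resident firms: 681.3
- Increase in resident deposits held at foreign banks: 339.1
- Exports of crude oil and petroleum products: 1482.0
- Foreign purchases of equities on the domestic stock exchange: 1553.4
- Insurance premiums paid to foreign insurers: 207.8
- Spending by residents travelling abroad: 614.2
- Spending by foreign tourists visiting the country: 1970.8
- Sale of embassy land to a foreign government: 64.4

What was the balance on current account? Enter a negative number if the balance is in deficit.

Goods: 1482.0 - 786.5 = 695.5
Services: -207.8 - 237.9 + 1970.8 - 614.2 = 910.9
Primary income: 681.3 - 345.8 - 263.0 = 72.5
Secondary income: 232.1 + 871.6 - 141.8 = 961.9
Current account = 695.5 + 910.9 + 72.5 + 961.9 = 2640.8
(Excluded from the current account — financial account: borrowing by resident firms from foreign banks 1342.3, new loans extended by domestic banks to foreign borrowers 478.0, increase in resident deposits held at foreign banks 339.1, foreign purchases of equities on the domestic stock exchange 1553.4; capital account: capital transfers received from emigrants 74.2, sale of embassy land to a foreign government 64.4.)

2640.8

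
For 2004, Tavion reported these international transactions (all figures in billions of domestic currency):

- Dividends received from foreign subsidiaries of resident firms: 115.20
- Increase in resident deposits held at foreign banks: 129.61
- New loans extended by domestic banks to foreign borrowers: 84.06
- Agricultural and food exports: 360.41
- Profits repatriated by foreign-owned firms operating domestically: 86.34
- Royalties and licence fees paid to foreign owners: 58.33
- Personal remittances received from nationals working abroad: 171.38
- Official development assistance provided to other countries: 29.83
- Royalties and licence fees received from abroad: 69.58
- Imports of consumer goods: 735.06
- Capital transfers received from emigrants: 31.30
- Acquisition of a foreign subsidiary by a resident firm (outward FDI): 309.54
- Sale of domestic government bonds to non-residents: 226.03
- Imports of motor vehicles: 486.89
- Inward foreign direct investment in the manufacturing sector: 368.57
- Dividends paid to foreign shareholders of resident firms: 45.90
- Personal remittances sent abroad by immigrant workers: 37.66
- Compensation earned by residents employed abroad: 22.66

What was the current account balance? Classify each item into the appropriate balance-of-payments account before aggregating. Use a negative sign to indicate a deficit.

Goods: -735.06 - 486.89 + 360.41 = -861.54
Services: 69.58 - 58.33 = 11.25
Primary income: -45.90 + 115.20 - 86.34 + 22.66 = 5.62
Secondary income: -37.66 - 29.83 + 171.38 = 103.89
Current account = (-861.54) + 11.25 + 5.62 + 103.89 = -740.78
(Excluded from the current account — financial account: increase in resident deposits held at foreign banks 129.61, new loans extended by domestic banks to foreign borrowers 84.06, acquisition of a foreign subsidiary by a resident firm (outward FDI) 309.54, sale of domestic government bonds to non-residents 226.03, inward foreign direct investment in the manufacturing sector 368.57; capital account: capital transfers received from emigrants 31.30.)

-740.78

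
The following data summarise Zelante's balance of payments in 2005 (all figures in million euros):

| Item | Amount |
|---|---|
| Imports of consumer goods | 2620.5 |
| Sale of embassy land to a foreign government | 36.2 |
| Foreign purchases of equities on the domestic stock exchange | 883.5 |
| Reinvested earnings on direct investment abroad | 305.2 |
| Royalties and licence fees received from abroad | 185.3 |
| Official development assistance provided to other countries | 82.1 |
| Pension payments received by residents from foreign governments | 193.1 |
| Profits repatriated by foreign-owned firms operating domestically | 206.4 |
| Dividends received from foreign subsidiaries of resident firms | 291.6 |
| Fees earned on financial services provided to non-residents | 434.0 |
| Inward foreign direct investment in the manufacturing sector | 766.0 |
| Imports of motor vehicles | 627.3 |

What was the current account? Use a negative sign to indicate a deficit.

-2127.1

Goods: -627.3 - 2620.5 = -3247.8
Services: 185.3 + 434.0 = 619.3
Primary income: 305.2 + 291.6 - 206.4 = 390.4
Secondary income: -82.1 + 193.1 = 111.0
Current account = (-3247.8) + 619.3 + 390.4 + 111.0 = -2127.1
(Excluded from the current account — capital account: sale of embassy land to a foreign government 36.2; financial account: foreign purchases of equities on the domestic stock exchange 883.5, inward foreign direct investment in the manufacturing sector 766.0.)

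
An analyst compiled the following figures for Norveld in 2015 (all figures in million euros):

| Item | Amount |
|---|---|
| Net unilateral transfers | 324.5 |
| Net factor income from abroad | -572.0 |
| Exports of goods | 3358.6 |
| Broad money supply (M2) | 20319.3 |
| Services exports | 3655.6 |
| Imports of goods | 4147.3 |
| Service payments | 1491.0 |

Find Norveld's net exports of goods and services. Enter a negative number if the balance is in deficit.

Goods balance = 3358.6 - 4147.3 = -788.7
Services balance = 3655.6 - 1491.0 = 2164.6
Trade balance (goods + services) = -788.7 + 2164.6 = 1375.9

1375.9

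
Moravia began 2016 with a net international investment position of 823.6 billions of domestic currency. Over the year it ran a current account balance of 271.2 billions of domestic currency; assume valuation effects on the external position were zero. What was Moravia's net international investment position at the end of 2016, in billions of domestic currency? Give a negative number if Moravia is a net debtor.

With no valuation effects, change in NIIP = current account = 271.2
End-of-year NIIP = 823.6 + 271.2 = 1094.8

1094.8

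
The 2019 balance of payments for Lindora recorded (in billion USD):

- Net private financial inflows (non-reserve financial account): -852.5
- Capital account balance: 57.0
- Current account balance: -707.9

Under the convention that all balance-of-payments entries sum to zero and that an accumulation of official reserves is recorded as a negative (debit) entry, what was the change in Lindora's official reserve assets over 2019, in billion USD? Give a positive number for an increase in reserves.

-1503.4

Official reserve transactions balance = -((-707.9) + 57.0 + (-852.5)) = 1503.4
An accumulation of reserves is recorded as a debit (negative entry), so the change in the stock of reserves is the negative of that balance.
Change in official reserves = -(1503.4) = -1503.4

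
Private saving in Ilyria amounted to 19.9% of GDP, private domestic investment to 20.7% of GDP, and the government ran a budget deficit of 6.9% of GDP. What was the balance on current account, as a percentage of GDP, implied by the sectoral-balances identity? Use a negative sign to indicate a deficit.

By the sectoral-balances identity, CA = (S_private - I) + (T - G).
Private balance = 19.9 - 20.7 = -0.8
Government balance (T - G) = -6.9
CA = -0.8 + (-6.9) = -7.7

-7.7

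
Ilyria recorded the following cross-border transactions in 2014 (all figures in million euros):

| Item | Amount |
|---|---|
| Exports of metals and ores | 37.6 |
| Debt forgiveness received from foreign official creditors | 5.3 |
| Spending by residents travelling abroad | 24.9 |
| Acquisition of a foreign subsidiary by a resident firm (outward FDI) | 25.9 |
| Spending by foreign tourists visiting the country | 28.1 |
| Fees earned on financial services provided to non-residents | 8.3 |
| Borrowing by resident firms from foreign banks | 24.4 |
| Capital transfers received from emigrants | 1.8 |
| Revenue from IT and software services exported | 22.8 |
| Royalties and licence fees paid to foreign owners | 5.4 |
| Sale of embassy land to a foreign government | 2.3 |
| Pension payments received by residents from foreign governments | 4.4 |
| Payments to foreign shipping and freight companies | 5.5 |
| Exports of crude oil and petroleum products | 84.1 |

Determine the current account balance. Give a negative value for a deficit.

149.5

Goods: 37.6 + 84.1 = 121.7
Services: -5.4 - 24.9 + 28.1 - 5.5 + 22.8 + 8.3 = 23.4
Secondary income: 4.4
Current account = 121.7 + 23.4 + 4.4 = 149.5
(Excluded from the current account — capital account: debt forgiveness received from foreign official creditors 5.3, capital transfers received from emigrants 1.8, sale of embassy land to a foreign government 2.3; financial account: acquisition of a foreign subsidiary by a resident firm (outward FDI) 25.9, borrowing by resident firms from foreign banks 24.4.)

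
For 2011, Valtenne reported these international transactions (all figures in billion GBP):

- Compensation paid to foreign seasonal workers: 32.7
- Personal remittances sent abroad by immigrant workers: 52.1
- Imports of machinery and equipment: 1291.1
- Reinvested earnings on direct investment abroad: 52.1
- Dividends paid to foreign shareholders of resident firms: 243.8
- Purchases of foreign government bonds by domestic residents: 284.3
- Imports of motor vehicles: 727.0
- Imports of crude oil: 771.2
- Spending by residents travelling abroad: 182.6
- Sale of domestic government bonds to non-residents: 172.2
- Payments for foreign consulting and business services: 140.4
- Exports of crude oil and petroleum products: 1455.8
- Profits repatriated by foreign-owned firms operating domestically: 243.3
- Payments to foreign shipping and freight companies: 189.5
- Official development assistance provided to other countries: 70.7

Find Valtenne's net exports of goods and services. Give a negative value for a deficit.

Goods: -727.0 - 771.2 - 1291.1 + 1455.8 = -1333.5
Services: -189.5 - 182.6 - 140.4 = -512.5
Trade balance = -1333.5 + (-512.5) = -1846.0
(Excluded from the trade balance — primary income: compensation paid to foreign seasonal workers 32.7, reinvested earnings on direct investment abroad 52.1, dividends paid to foreign shareholders of resident firms 243.8, profits repatriated by foreign-owned firms operating domestically 243.3; secondary income: personal remittances sent abroad by immigrant workers 52.1, official development assistance provided to other countries 70.7; financial account: purchases of foreign government bonds by domestic residents 284.3, sale of domestic government bonds to non-residents 172.2.)

-1846.0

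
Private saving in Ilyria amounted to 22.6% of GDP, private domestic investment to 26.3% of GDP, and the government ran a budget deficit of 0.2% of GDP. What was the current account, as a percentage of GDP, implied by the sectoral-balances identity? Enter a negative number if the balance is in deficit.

By the sectoral-balances identity, CA = (S_private - I) + (T - G).
Private balance = 22.6 - 26.3 = -3.7
Government balance (T - G) = -0.2
CA = -3.7 + (-0.2) = -3.9

-3.9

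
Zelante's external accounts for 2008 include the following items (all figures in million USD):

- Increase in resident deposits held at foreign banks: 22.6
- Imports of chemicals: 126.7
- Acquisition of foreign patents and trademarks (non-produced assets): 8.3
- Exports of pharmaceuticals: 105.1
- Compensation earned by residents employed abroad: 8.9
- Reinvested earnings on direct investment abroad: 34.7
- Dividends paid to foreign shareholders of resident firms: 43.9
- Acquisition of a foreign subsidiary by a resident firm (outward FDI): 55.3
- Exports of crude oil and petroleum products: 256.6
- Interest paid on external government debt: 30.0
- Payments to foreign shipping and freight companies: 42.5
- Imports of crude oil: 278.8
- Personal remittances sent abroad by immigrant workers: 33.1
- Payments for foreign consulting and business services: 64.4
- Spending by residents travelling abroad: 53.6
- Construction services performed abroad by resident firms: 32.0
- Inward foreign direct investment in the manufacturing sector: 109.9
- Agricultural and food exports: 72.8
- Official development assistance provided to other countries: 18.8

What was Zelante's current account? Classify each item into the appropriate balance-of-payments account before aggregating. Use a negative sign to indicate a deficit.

Goods: -278.8 + 256.6 + 72.8 - 126.7 + 105.1 = 29.0
Services: -64.4 - 53.6 - 42.5 + 32.0 = -128.5
Primary income: -43.9 - 30.0 + 34.7 + 8.9 = -30.3
Secondary income: -18.8 - 33.1 = -51.9
Current account = 29.0 + (-128.5) + (-30.3) + (-51.9) = -181.7
(Excluded from the current account — financial account: increase in resident deposits held at foreign banks 22.6, acquisition of a foreign subsidiary by a resident firm (outward FDI) 55.3, inward foreign direct investment in the manufacturing sector 109.9; capital account: acquisition of foreign patents and trademarks (non-produced assets) 8.3.)

-181.7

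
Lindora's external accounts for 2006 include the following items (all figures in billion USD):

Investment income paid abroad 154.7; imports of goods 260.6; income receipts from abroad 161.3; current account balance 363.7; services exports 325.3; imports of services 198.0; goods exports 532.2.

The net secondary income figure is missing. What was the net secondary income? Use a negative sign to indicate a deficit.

-41.8

Current account = goods balance + services balance + net primary income + net secondary income
Sum of the known components = 405.5
Net secondary income = CA - (known components) = 363.7 - 405.5 = -41.8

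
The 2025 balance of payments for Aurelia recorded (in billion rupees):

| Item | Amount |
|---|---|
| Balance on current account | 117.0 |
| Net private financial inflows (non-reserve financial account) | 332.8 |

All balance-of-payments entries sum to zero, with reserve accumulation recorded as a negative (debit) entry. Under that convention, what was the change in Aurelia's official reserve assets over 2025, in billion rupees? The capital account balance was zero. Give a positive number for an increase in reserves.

Official reserve transactions balance = -(117.0 + 332.8) = -449.8
An accumulation of reserves is recorded as a debit (negative entry), so the change in the stock of reserves is the negative of that balance.
Change in official reserves = -(-449.8) = 449.8

449.8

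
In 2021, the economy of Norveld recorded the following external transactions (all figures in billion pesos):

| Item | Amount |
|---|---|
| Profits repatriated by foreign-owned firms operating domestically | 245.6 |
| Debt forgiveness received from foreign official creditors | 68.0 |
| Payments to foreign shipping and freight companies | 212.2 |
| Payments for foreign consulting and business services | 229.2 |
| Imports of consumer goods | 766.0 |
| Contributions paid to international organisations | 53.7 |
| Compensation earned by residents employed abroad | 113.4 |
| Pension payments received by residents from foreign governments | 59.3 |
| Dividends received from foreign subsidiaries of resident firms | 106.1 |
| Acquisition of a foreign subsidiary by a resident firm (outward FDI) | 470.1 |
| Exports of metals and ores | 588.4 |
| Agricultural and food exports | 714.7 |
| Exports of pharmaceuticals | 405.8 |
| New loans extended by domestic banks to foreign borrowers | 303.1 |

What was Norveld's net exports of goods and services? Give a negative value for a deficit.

501.5

Goods: 714.7 - 766.0 + 405.8 + 588.4 = 942.9
Services: -229.2 - 212.2 = -441.4
Trade balance = 942.9 + (-441.4) = 501.5
(Excluded from the trade balance — primary income: profits repatriated by foreign-owned firms operating domestically 245.6, compensation earned by residents employed abroad 113.4, dividends received from foreign subsidiaries of resident firms 106.1; capital account: debt forgiveness received from foreign official creditors 68.0; secondary income: contributions paid to international organisations 53.7, pension payments received by residents from foreign governments 59.3; financial account: acquisition of a foreign subsidiary by a resident firm (outward FDI) 470.1, new loans extended by domestic banks to foreign borrowers 303.1.)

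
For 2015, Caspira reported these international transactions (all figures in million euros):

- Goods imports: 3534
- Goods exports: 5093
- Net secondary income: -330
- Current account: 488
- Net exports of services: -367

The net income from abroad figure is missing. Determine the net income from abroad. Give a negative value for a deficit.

Current account = goods balance + services balance + net primary income + net secondary income
Sum of the known components = 862
Net income from abroad = CA - (known components) = 488 - 862 = -374

-374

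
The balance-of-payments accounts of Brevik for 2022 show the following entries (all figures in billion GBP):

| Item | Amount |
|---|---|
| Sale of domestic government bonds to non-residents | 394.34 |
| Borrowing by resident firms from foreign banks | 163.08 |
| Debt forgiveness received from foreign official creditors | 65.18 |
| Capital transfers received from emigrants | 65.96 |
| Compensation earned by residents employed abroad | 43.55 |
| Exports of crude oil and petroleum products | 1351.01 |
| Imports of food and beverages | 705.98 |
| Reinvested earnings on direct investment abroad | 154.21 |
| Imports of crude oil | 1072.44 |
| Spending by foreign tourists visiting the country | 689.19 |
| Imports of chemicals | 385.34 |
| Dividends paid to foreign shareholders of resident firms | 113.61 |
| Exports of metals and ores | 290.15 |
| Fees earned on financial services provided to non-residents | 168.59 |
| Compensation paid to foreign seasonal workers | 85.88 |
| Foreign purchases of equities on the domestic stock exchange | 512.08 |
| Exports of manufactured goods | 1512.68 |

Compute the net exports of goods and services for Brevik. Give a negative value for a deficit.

Goods: -1072.44 - 385.34 + 1351.01 - 705.98 + 290.15 + 1512.68 = 990.08
Services: 168.59 + 689.19 = 857.78
Trade balance = 990.08 + 857.78 = 1847.86
(Excluded from the trade balance — financial account: sale of domestic government bonds to non-residents 394.34, borrowing by resident firms from foreign banks 163.08, foreign purchases of equities on the domestic stock exchange 512.08; capital account: debt forgiveness received from foreign official creditors 65.18, capital transfers received from emigrants 65.96; primary income: compensation earned by residents employed abroad 43.55, reinvested earnings on direct investment abroad 154.21, dividends paid to foreign shareholders of resident firms 113.61, compensation paid to foreign seasonal workers 85.88.)

1847.86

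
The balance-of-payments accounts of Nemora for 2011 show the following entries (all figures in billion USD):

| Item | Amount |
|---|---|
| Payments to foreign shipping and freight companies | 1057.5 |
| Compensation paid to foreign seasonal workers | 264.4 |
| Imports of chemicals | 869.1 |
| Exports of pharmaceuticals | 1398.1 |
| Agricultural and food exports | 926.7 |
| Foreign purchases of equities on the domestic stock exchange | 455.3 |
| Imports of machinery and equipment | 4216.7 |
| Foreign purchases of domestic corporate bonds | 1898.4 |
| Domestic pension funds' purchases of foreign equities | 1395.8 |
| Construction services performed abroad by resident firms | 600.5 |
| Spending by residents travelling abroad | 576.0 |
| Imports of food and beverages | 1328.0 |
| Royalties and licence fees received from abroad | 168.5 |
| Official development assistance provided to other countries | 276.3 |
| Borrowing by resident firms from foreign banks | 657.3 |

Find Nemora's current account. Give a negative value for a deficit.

-5494.2

Goods: -4216.7 + 926.7 + 1398.1 - 869.1 - 1328.0 = -4089.0
Services: 600.5 - 1057.5 + 168.5 - 576.0 = -864.5
Primary income: -264.4
Secondary income: -276.3
Current account = (-4089.0) + (-864.5) + (-264.4) + (-276.3) = -5494.2
(Excluded from the current account — financial account: foreign purchases of equities on the domestic stock exchange 455.3, foreign purchases of domestic corporate bonds 1898.4, domestic pension funds' purchases of foreign equities 1395.8, borrowing by resident firms from foreign banks 657.3.)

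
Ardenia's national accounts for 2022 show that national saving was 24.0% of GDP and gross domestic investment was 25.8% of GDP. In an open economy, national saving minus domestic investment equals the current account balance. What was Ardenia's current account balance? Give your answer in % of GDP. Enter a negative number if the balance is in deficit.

S - I = CA (net lending to the rest of the world).
CA = S - I = 24.0 - 25.8 = -1.8

-1.8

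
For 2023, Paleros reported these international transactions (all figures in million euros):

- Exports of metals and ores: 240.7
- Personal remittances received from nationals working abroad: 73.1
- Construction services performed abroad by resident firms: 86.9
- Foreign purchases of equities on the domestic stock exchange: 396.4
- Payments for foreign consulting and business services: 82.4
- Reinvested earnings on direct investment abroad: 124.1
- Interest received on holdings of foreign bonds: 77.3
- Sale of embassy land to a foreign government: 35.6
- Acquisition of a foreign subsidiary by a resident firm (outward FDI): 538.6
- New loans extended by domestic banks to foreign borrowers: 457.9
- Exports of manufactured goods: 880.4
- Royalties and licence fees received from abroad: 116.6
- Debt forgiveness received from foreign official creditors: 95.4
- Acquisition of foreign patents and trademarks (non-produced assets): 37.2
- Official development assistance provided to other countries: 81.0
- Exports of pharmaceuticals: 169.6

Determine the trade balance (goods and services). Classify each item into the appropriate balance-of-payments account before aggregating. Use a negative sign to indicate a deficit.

Goods: 240.7 + 169.6 + 880.4 = 1290.7
Services: -82.4 + 86.9 + 116.6 = 121.1
Trade balance = 1290.7 + 121.1 = 1411.8
(Excluded from the trade balance — secondary income: personal remittances received from nationals working abroad 73.1, official development assistance provided to other countries 81.0; financial account: foreign purchases of equities on the domestic stock exchange 396.4, acquisition of a foreign subsidiary by a resident firm (outward FDI) 538.6, new loans extended by domestic banks to foreign borrowers 457.9; primary income: reinvested earnings on direct investment abroad 124.1, interest received on holdings of foreign bonds 77.3; capital account: sale of embassy land to a foreign government 35.6, debt forgiveness received from foreign official creditors 95.4, acquisition of foreign patents and trademarks (non-produced assets) 37.2.)

1411.8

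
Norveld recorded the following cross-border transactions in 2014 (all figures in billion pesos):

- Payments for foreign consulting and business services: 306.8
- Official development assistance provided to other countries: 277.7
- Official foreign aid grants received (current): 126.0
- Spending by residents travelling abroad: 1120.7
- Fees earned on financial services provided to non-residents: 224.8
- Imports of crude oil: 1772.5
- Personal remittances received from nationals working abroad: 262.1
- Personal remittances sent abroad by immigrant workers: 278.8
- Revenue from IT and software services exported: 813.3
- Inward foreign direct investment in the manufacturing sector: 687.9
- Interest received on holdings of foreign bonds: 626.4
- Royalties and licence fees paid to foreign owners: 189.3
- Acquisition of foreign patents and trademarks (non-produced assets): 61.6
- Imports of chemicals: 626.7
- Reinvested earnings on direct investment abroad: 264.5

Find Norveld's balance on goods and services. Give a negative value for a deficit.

Goods: -626.7 - 1772.5 = -2399.2
Services: -1120.7 - 189.3 - 306.8 + 224.8 + 813.3 = -578.7
Trade balance = -2399.2 + (-578.7) = -2977.9
(Excluded from the trade balance — secondary income: official development assistance provided to other countries 277.7, official foreign aid grants received (current) 126.0, personal remittances received from nationals working abroad 262.1, personal remittances sent abroad by immigrant workers 278.8; financial account: inward foreign direct investment in the manufacturing sector 687.9; primary income: interest received on holdings of foreign bonds 626.4, reinvested earnings on direct investment abroad 264.5; capital account: acquisition of foreign patents and trademarks (non-produced assets) 61.6.)

-2977.9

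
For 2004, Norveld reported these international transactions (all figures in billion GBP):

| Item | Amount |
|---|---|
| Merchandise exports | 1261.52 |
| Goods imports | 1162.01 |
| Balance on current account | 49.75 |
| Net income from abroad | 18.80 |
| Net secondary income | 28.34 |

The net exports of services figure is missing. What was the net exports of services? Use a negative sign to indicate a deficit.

Current account = goods balance + services balance + net primary income + net secondary income
Sum of the known components = 146.65
Net exports of services = CA - (known components) = 49.75 - 146.65 = -96.90

-96.90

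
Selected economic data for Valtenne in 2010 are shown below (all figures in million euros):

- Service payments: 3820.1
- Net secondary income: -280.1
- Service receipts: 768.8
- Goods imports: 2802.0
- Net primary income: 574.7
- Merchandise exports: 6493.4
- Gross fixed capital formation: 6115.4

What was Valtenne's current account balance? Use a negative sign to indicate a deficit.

934.7

Goods balance = 6493.4 - 2802.0 = 3691.4
Services balance = 768.8 - 3820.1 = -3051.3
Trade balance (goods + services) = 3691.4 + (-3051.3) = 640.1
Net primary income = 574.7
Net secondary income = -280.1
Current account = 640.1 + 574.7 + (-280.1) = 934.7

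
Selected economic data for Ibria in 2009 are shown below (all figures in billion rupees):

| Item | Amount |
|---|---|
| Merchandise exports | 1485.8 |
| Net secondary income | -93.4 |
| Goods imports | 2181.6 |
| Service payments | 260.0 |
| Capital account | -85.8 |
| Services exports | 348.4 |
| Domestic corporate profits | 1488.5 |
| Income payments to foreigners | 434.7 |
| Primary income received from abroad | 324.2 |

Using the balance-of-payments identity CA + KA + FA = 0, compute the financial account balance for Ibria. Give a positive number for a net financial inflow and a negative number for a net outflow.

897.1

Goods balance = 1485.8 - 2181.6 = -695.8
Services balance = 348.4 - 260.0 = 88.4
Trade balance (goods + services) = -695.8 + 88.4 = -607.4
Net primary income = 324.2 - 434.7 = -110.5
Net secondary income = -93.4
Current account = -607.4 + (-110.5) + (-93.4) = -811.3
Financial account = -(-811.3 + (-85.8)) = 897.1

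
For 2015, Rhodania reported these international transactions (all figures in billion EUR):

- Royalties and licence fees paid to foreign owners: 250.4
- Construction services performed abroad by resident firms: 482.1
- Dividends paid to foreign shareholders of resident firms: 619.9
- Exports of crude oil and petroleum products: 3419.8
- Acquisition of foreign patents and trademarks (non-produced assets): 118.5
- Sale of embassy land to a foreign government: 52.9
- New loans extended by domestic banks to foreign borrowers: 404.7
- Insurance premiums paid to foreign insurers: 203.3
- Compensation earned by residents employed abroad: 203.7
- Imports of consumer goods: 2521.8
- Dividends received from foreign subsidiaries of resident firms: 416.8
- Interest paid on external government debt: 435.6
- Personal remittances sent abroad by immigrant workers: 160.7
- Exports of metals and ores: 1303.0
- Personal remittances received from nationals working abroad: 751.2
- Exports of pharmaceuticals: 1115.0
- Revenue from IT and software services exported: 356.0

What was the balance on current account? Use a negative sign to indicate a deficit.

3855.9

Goods: 1115.0 + 3419.8 - 2521.8 + 1303.0 = 3316.0
Services: 482.1 - 203.3 + 356.0 - 250.4 = 384.4
Primary income: -619.9 - 435.6 + 416.8 + 203.7 = -435.0
Secondary income: -160.7 + 751.2 = 590.5
Current account = 3316.0 + 384.4 + (-435.0) + 590.5 = 3855.9
(Excluded from the current account — capital account: acquisition of foreign patents and trademarks (non-produced assets) 118.5, sale of embassy land to a foreign government 52.9; financial account: new loans extended by domestic banks to foreign borrowers 404.7.)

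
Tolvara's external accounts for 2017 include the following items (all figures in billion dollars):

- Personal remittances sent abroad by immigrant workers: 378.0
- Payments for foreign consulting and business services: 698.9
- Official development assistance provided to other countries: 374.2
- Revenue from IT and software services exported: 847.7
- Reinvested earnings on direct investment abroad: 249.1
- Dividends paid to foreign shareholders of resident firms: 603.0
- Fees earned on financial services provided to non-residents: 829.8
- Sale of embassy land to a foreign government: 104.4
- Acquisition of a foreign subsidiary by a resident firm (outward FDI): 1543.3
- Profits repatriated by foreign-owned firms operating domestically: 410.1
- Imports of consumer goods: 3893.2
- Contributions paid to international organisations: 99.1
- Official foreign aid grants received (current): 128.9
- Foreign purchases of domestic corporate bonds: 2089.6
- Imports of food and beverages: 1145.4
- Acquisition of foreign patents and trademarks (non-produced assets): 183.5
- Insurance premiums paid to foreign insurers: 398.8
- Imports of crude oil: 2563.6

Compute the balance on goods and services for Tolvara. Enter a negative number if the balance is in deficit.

-7022.4

Goods: -2563.6 - 1145.4 - 3893.2 = -7602.2
Services: -698.9 + 829.8 - 398.8 + 847.7 = 579.8
Trade balance = -7602.2 + 579.8 = -7022.4
(Excluded from the trade balance — secondary income: personal remittances sent abroad by immigrant workers 378.0, official development assistance provided to other countries 374.2, contributions paid to international organisations 99.1, official foreign aid grants received (current) 128.9; primary income: reinvested earnings on direct investment abroad 249.1, dividends paid to foreign shareholders of resident firms 603.0, profits repatriated by foreign-owned firms operating domestically 410.1; capital account: sale of embassy land to a foreign government 104.4, acquisition of foreign patents and trademarks (non-produced assets) 183.5; financial account: acquisition of a foreign subsidiary by a resident firm (outward FDI) 1543.3, foreign purchases of domestic corporate bonds 2089.6.)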